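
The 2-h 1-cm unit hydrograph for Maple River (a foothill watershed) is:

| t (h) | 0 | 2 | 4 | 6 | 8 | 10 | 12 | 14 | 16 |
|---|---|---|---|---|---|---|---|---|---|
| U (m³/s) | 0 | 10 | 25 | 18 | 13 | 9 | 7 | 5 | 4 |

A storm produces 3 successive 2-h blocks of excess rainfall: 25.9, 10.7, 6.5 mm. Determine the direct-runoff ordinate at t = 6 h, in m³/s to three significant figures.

Q ≈ 79.9 m³/s

By discrete convolution, Q_j = Σ (P_i / 10 mm) · U_{j−i}.
At t = 6 h (j=3): Q = (25.9/10)·18 + (10.7/10)·25 + (6.5/10)·10 = 79.9 m³/s.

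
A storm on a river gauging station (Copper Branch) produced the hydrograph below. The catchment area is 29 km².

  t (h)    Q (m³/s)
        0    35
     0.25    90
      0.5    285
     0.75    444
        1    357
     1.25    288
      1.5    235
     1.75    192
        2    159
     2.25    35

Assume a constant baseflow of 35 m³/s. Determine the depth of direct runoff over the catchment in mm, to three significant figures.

Direct runoff: 0.0, 55.0, 250.0, 409.0, 322.0, 253.0, 200.0, 157.0, 124.0, 0.0 m³/s; ΣQ_DR = 1770 m³/s.
V = ΣQ_DR · Δt = 1770 × 900 s = 1.593 × 10^6 m³.
Over A = 29 km², depth = V / A = 54.9 mm.

d ≈ 54.9 mm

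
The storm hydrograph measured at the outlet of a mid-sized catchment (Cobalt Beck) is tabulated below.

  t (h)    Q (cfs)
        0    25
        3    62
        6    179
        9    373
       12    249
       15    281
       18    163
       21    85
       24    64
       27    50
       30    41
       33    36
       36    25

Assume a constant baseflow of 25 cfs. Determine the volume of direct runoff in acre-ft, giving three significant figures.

Direct-runoff ordinates (Q − Q_b): 0.0, 37.0, 154.0, 348.0, 224.0, 256.0, 138.0, 60.0, 39.0, 25.0, 16.0, 11.0, 0.0 cfs.
ΣQ_DR = 1308 cfs.
With Δt = 3 h = 10800 s, V = ΣQ_DR · Δt = 1308 × 10800 = 1.41 × 10^7 ft³ = 324 acre-ft.

V ≈ 324 acre-ft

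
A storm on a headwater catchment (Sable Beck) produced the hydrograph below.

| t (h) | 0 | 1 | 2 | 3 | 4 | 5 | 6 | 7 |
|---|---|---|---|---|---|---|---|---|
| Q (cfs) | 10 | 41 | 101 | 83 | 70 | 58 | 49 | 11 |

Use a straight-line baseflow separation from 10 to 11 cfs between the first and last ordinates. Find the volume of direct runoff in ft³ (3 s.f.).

V ≈ 1.22 × 10^6 ft³

Direct-runoff ordinates (Q − Q_b): 0.00, 30.86, 90.71, 72.57, 59.43, 47.29, 38.14, 0.00 cfs.
ΣQ_DR = 339.0 cfs.
With Δt = 1 h = 3600 s, V = ΣQ_DR · Δt = 339.0 × 3600 = 1.22 × 10^6 ft³.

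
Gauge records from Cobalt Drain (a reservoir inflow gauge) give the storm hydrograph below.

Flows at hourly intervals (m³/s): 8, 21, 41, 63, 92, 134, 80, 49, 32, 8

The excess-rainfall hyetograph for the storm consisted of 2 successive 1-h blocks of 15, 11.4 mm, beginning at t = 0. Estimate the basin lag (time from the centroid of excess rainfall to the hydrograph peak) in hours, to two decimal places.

t_L ≈ 4.07 h

Centroid of excess rainfall: t_c = Σ P_i·t̄_i / ΣP_i = 0.9318 h (block centres at 0.5, 1.5 h).
Hydrograph peak occurs at t = 5 h, so basin lag t_L = 5 − 0.9318 = 4.07 h.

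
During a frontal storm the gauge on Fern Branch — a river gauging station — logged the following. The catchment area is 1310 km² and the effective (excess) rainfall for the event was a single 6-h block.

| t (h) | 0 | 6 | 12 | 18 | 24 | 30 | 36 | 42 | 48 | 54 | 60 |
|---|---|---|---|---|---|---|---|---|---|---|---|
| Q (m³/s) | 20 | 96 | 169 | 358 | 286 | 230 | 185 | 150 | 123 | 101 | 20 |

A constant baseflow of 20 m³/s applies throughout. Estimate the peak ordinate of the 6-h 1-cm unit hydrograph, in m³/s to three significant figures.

U_p ≈ 135 m³/s

Direct runoff: 0.0, 76.0, 149.0, 338.0, 266.0, 210.0, 165.0, 130.0, 103.0, 81.0, 0.0 m³/s; ΣQ_DR = 1518 m³/s, peak = 338.0 m³/s.
Runoff depth d = ΣQ_DR·Δt / A = 1518 × 21600 / (1310 km²) = 25.03 mm.
The 1-cm UH is the DRH scaled by (10 mm)/d, so U_p = 338.0 × 10/25.03 = 135 m³/s.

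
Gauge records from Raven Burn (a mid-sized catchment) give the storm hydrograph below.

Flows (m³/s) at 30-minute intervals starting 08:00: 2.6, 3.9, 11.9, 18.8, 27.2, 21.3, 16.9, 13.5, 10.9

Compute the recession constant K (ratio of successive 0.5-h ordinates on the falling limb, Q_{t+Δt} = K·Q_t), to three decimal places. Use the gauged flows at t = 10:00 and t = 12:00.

K ≈ 0.796

Using the recession-limb readings at t = 10:00 and t = 12:00: Q falls from 27.2 to 10.9 m³/s over 4 intervals.
K = (Q₂/Q₁)^(1/4) = (10.9/27.2)^(1/4) = 0.796.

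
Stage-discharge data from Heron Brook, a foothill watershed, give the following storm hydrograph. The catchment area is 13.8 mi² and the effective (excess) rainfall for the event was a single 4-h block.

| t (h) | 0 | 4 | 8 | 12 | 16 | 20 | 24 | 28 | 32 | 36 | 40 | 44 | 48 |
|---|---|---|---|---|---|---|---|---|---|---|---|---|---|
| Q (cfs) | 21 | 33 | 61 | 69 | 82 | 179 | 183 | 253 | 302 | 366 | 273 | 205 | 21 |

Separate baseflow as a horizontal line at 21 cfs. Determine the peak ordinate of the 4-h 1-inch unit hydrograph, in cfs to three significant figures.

U_p ≈ 433 cfs

Direct runoff: 0.0, 12.0, 40.0, 48.0, 61.0, 158.0, 162.0, 232.0, 281.0, 345.0, 252.0, 184.0, 0.0 cfs; ΣQ_DR = 1775 cfs, peak = 345.0 cfs.
Runoff depth d = ΣQ_DR·Δt / A = 1775 × 14400 / (13.8 mi²) = 0.7972 in.
The 1-inch UH is the DRH scaled by (1 in)/d, so U_p = 345.0 × 1/0.7972 = 433 cfs.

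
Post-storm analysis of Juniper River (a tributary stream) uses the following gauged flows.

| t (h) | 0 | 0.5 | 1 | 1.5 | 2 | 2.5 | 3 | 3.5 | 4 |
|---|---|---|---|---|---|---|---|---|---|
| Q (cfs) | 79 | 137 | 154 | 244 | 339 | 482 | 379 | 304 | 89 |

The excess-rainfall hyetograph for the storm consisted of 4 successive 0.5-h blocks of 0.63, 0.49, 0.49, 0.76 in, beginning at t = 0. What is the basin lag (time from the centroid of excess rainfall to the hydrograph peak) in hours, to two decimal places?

Centroid of excess rainfall: t_c = Σ P_i·t̄_i / ΣP_i = 1.0411 h (block centres at 0.25, 0.75, 1.25, 1.75 h).
Hydrograph peak occurs at t = 2.5 h, so basin lag t_L = 2.5 − 1.0411 = 1.46 h.

t_L ≈ 1.46 h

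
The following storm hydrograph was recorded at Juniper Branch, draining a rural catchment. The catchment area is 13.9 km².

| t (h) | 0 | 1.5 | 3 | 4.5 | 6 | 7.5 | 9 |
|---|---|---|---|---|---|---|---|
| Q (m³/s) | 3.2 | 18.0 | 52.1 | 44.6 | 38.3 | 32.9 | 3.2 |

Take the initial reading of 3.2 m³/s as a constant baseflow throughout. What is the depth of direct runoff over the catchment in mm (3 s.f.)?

Direct runoff: 0.0, 14.8, 48.9, 41.4, 35.1, 29.7, 0.0 m³/s; ΣQ_DR = 169.9 m³/s.
V = ΣQ_DR · Δt = 169.9 × 5400 s = 9.175 × 10^5 m³.
Over A = 13.9 km², depth = V / A = 66.0 mm.

d ≈ 66.0 mm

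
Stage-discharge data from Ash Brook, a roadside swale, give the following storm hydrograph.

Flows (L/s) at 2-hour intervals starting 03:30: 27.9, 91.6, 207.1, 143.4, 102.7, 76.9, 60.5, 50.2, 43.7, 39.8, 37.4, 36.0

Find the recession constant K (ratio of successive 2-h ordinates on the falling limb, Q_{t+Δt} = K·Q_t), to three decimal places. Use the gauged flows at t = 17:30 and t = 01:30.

K ≈ 0.920

Using the recession-limb readings at t = 17:30 and t = 01:30: Q falls from 50.2 to 36.0 L/s over 4 intervals.
K = (Q₂/Q₁)^(1/4) = (36.0/50.2)^(1/4) = 0.920.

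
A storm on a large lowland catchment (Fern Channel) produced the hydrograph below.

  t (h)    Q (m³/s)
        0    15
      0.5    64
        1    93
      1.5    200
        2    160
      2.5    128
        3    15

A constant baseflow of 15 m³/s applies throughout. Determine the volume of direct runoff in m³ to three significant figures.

Direct-runoff ordinates (Q − Q_b): 0.0, 49.0, 78.0, 185.0, 145.0, 113.0, 0.0 m³/s.
ΣQ_DR = 570.0 m³/s.
With Δt = 0.5 h = 1800 s, V = ΣQ_DR · Δt = 570.0 × 1800 = 1.03 × 10^6 m³.

V ≈ 1.03 × 10^6 m³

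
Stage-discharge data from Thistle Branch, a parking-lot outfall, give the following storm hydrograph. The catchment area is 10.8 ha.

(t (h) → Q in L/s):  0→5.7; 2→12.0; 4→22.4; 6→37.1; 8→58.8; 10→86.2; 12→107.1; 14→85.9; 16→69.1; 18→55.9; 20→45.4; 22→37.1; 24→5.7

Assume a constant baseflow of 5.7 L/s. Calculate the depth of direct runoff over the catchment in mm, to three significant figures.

d ≈ 37.0 mm

Direct runoff: 0.0, 6.3, 16.7, 31.4, 53.1, 80.5, 101.4, 80.2, 63.4, 50.2, 39.7, 31.4, 0.0 L/s; ΣQ_DR = 554.3 L/s.
V = ΣQ_DR · Δt = 554.3 × 7200 s = 3.991 × 10^6 L.
Over A = 10.8 ha, depth = V / A = 37.0 mm.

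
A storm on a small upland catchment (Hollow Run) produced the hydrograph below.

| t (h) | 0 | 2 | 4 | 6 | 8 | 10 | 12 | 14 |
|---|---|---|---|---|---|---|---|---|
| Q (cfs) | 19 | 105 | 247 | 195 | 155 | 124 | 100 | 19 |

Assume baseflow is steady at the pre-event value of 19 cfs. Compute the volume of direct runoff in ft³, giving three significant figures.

Direct-runoff ordinates (Q − Q_b): 0.0, 86.0, 228.0, 176.0, 136.0, 105.0, 81.0, 0.0 cfs.
ΣQ_DR = 812.0 cfs.
With Δt = 2 h = 7200 s, V = ΣQ_DR · Δt = 812.0 × 7200 = 5.85 × 10^6 ft³.

V ≈ 5.85 × 10^6 ft³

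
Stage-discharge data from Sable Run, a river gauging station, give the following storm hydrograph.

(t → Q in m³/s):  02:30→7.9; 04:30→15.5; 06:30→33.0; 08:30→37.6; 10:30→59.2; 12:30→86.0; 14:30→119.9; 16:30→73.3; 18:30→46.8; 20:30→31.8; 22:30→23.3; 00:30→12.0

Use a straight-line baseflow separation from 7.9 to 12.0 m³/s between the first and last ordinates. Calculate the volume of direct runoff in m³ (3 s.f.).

V ≈ 3.07 × 10^6 m³

Direct-runoff ordinates (Q − Q_b): 0.00, 7.23, 24.35, 28.58, 49.81, 76.24, 109.76, 62.79, 35.92, 20.55, 11.67, 0.00 m³/s.
ΣQ_DR = 426.9 m³/s.
With Δt = 2 h = 7200 s, V = ΣQ_DR · Δt = 426.9 × 7200 = 3.07 × 10^6 m³.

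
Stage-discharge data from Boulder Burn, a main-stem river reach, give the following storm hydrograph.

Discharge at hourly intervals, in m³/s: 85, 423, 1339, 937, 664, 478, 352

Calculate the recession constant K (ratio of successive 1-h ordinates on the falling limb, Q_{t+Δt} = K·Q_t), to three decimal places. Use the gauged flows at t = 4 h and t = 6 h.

K ≈ 0.728

Using the recession-limb readings at t = 4 h and t = 6 h: Q falls from 664 to 352 m³/s over 2 intervals.
K = (Q₂/Q₁)^(1/2) = (352/664)^(1/2) = 0.728.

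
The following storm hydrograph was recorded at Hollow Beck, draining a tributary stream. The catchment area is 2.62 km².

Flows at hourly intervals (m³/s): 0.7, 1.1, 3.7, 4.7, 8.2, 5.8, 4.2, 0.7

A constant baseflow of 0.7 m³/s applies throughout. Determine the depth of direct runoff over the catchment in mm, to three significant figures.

d ≈ 32.3 mm

Direct runoff: 0.0, 0.4, 3.0, 4.0, 7.5, 5.1, 3.5, 0.0 m³/s; ΣQ_DR = 23.50 m³/s.
V = ΣQ_DR · Δt = 23.50 × 3600 s = 84600 m³.
Over A = 2.62 km², depth = V / A = 32.3 mm.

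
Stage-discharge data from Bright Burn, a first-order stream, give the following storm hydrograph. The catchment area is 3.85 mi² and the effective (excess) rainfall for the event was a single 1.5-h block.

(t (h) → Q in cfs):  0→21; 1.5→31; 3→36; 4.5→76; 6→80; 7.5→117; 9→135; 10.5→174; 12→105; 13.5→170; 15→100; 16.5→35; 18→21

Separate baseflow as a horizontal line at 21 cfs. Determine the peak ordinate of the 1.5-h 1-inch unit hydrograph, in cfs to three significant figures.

Direct runoff: 0.0, 10.0, 15.0, 55.0, 59.0, 96.0, 114.0, 153.0, 84.0, 149.0, 79.0, 14.0, 0.0 cfs; ΣQ_DR = 828.0 cfs, peak = 153.0 cfs.
Runoff depth d = ΣQ_DR·Δt / A = 828.0 × 5400 / (3.85 mi²) = 0.4999 in.
The 1-inch UH is the DRH scaled by (1 in)/d, so U_p = 153.0 × 1/0.4999 = 306 cfs.

U_p ≈ 306 cfs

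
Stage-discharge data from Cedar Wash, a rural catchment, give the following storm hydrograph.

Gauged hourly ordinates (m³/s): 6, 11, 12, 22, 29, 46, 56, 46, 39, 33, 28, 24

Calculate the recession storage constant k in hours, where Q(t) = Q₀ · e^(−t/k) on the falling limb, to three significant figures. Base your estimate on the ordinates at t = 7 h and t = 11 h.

k ≈ 6.15 h

On the falling limb, Q drops from 46 to 24 m³/s between t = 7 h and t = 11 h (Δt = 4 h).
k = −Δt / ln(Q₂/Q₁) = −4 / ln(24/46) = 6.15 h.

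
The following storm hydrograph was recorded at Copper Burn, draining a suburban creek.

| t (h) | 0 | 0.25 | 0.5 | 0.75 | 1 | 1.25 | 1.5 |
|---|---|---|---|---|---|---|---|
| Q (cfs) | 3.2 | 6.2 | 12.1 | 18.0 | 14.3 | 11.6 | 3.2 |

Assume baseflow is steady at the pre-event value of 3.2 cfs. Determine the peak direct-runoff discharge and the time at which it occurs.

Q_p = 14.8 cfs at t = 0.75 h

Subtracting baseflow gives direct-runoff ordinates: 0.0, 3.0, 8.9, 14.8, 11.1, 8.4, 0.0 cfs.
The maximum is 14.8 cfs, occurring at the reading for t = 0.75 h.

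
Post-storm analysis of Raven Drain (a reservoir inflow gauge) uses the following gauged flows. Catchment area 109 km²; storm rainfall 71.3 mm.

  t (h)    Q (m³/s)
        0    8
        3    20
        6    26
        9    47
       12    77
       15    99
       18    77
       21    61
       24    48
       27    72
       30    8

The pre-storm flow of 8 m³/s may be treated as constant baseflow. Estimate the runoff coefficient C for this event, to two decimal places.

C ≈ 0.63

ΣQ_DR = 455.0 m³/s; V = ΣQ_DR·Δt = 4.914 × 10^6 m³.
Runoff depth d = V / A = 45.08 mm.
C = d / P = 45.08 / 71.3 = 0.63.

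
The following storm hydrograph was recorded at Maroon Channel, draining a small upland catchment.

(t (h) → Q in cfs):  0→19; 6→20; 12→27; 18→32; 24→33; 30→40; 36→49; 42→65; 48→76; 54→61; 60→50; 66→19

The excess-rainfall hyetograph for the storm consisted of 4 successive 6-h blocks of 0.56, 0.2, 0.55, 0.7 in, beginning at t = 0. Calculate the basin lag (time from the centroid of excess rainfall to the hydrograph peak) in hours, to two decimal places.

t_L ≈ 34.85 h

Centroid of excess rainfall: t_c = Σ P_i·t̄_i / ΣP_i = 13.1493 h (block centres at 3, 9, 15, 21 h).
Hydrograph peak occurs at t = 48 h, so basin lag t_L = 48 − 13.1493 = 34.85 h.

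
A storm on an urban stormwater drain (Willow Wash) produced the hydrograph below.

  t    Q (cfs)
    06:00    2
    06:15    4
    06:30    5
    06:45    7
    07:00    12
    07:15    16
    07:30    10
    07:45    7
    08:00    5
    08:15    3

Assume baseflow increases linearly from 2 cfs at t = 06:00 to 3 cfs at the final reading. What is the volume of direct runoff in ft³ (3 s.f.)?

Direct-runoff ordinates (Q − Q_b): 0.00, 1.89, 2.78, 4.67, 9.56, 13.44, 7.33, 4.22, 2.11, 0.00 cfs.
ΣQ_DR = 46.00 cfs.
With Δt = 0.25 h = 900 s, V = ΣQ_DR · Δt = 46.00 × 900 = 41400 ft³.

V ≈ 41400 ft³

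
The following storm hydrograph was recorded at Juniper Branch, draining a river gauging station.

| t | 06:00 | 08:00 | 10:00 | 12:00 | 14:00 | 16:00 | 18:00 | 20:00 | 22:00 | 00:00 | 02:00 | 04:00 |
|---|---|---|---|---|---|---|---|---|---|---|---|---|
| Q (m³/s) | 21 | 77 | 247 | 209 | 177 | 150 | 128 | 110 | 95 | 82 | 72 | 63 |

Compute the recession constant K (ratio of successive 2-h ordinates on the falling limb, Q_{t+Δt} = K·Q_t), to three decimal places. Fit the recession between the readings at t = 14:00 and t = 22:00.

Using the recession-limb readings at t = 14:00 and t = 22:00: Q falls from 177 to 95 m³/s over 4 intervals.
K = (Q₂/Q₁)^(1/4) = (95/177)^(1/4) = 0.856.

K ≈ 0.856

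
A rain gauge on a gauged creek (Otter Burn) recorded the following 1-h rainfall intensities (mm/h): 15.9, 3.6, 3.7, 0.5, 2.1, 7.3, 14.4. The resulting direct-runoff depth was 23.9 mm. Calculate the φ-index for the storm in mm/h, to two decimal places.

φ ≈ 4.57 mm/h

Only the 3 blocks with intensity above φ contribute runoff: 15.9, 7.3, 14.4 mm/h.
Σ(I−φ)·Δt = d  ⇒  (15.9+7.3+14.4 − 3φ)·1 = 23.9
φ = (37.60 − 23.9/1) / 3 = 4.57 mm/h.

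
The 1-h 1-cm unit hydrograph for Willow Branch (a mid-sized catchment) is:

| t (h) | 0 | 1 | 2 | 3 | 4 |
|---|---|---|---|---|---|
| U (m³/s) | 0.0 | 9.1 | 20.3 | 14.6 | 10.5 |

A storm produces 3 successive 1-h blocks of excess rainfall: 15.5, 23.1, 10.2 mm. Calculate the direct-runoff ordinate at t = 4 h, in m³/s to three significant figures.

Q ≈ 70.7 m³/s

By discrete convolution, Q_j = Σ (P_i / 10 mm) · U_{j−i}.
At t = 4 h (j=4): Q = (15.5/10)·10.5 + (23.1/10)·14.6 + (10.2/10)·20.3 = 70.7 m³/s.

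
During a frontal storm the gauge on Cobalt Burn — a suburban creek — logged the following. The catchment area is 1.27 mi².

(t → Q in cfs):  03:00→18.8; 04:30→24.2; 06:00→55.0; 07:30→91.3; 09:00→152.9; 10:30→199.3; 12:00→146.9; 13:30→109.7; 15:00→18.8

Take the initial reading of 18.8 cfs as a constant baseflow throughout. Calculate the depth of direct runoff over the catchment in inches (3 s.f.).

d ≈ 1.19 in

Direct runoff: 0.0, 5.4, 36.2, 72.5, 134.1, 180.5, 128.1, 90.9, 0.0 cfs; ΣQ_DR = 647.7 cfs.
V = ΣQ_DR · Δt = 647.7 × 5400 s = 3.498 × 10^6 ft³.
Over A = 1.27 mi², depth = V / A = 1.19 in.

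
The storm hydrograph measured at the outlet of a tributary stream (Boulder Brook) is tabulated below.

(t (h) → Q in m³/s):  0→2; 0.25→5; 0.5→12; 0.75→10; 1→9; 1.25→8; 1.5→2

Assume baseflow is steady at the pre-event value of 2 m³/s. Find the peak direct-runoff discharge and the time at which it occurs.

Subtracting baseflow gives direct-runoff ordinates: 0.0, 3.0, 10.0, 8.0, 7.0, 6.0, 0.0 m³/s.
The maximum is 10.0 m³/s, occurring at the reading for t = 0.5 h.

Q_p = 10.0 m³/s at t = 0.5 h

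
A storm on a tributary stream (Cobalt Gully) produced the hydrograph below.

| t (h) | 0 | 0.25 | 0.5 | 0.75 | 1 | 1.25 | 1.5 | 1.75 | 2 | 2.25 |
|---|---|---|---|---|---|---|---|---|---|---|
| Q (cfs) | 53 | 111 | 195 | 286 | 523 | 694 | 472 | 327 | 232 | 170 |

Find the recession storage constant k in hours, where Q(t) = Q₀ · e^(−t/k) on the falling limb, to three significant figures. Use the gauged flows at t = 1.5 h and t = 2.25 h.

k ≈ 0.734 h

On the falling limb, Q drops from 472 to 170 cfs between t = 1.5 h and t = 2.25 h (Δt = 0.75 h).
k = −Δt / ln(Q₂/Q₁) = −0.75 / ln(170/472) = 0.734 h.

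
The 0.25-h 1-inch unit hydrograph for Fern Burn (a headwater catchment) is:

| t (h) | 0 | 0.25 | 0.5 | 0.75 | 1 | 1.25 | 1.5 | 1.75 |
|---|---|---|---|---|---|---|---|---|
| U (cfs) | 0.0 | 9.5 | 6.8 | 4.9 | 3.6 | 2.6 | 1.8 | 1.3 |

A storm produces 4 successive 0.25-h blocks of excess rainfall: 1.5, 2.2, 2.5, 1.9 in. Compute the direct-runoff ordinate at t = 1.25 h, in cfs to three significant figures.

Q ≈ 37.0 cfs

By discrete convolution, Q_j = Σ (P_i / 1 in) · U_{j−i}.
At t = 1.25 h (j=5): Q = (1.5/1)·2.6 + (2.2/1)·3.6 + (2.5/1)·4.9 + (1.9/1)·6.8 = 37.0 cfs.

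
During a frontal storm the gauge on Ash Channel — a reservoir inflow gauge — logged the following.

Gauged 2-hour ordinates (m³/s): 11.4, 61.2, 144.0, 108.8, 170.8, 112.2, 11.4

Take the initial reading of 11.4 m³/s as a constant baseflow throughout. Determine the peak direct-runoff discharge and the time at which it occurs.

Q_p = 159.4 m³/s at t = 8 h

Subtracting baseflow gives direct-runoff ordinates: 0.0, 49.8, 132.6, 97.4, 159.4, 100.8, 0.0 m³/s.
The maximum is 159.4 m³/s, occurring at the reading for t = 8 h.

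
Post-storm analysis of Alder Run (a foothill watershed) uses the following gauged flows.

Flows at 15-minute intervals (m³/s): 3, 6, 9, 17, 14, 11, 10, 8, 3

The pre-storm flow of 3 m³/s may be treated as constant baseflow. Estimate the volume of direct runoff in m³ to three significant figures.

V ≈ 48600 m³

Direct-runoff ordinates (Q − Q_b): 0.0, 3.0, 6.0, 14.0, 11.0, 8.0, 7.0, 5.0, 0.0 m³/s.
ΣQ_DR = 54.00 m³/s.
With Δt = 0.25 h = 900 s, V = ΣQ_DR · Δt = 54.00 × 900 = 48600 m³.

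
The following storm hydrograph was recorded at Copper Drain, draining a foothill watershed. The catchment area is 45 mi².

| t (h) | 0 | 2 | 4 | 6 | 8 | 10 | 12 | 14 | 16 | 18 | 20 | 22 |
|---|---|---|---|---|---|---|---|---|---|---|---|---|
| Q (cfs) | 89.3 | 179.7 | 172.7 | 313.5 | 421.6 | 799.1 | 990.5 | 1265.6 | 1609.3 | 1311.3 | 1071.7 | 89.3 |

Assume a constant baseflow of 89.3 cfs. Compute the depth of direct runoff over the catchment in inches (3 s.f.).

Direct runoff: 0.0, 90.4, 83.4, 224.2, 332.3, 709.8, 901.2, 1176.3, 1520.0, 1222.0, 982.4, 0.0 cfs; ΣQ_DR = 7242 cfs.
V = ΣQ_DR · Δt = 7242 × 7200 s = 5.214 × 10^7 ft³.
Over A = 45 mi², depth = V / A = 0.499 in.

d ≈ 0.499 in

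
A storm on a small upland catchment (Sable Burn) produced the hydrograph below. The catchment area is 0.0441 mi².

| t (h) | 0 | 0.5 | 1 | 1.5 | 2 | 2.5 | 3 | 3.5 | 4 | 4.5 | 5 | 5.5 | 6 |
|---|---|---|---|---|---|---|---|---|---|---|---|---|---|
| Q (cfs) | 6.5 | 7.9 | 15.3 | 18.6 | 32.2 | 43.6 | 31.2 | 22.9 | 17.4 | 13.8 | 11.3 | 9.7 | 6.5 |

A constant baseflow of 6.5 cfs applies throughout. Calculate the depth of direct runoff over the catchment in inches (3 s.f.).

d ≈ 2.68 in

Direct runoff: 0.0, 1.4, 8.8, 12.1, 25.7, 37.1, 24.7, 16.4, 10.9, 7.3, 4.8, 3.2, 0.0 cfs; ΣQ_DR = 152.4 cfs.
V = ΣQ_DR · Δt = 152.4 × 1800 s = 2.743 × 10^5 ft³.
Over A = 0.0441 mi², depth = V / A = 2.68 in.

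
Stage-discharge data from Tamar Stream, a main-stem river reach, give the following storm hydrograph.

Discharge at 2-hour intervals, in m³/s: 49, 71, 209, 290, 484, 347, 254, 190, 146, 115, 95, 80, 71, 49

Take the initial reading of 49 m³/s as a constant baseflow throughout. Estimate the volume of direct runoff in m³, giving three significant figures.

V ≈ 1.27 × 10^7 m³

Direct-runoff ordinates (Q − Q_b): 0.0, 22.0, 160.0, 241.0, 435.0, 298.0, 205.0, 141.0, 97.0, 66.0, 46.0, 31.0, 22.0, 0.0 m³/s.
ΣQ_DR = 1764 m³/s.
With Δt = 2 h = 7200 s, V = ΣQ_DR · Δt = 1764 × 7200 = 1.27 × 10^7 m³.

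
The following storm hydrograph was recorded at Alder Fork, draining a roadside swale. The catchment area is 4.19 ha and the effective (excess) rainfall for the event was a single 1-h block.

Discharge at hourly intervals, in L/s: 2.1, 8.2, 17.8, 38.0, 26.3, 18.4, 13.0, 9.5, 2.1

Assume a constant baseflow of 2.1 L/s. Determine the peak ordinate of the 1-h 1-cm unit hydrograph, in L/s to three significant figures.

Direct runoff: 0.0, 6.1, 15.7, 35.9, 24.2, 16.3, 10.9, 7.4, 0.0 L/s; ΣQ_DR = 116.5 L/s, peak = 35.9 L/s.
Runoff depth d = ΣQ_DR·Δt / A = 116.5 × 3600 / (4.19 ha) = 10.01 mm.
The 1-cm UH is the DRH scaled by (10 mm)/d, so U_p = 35.9 × 10/10.01 = 35.9 L/s.

U_p ≈ 35.9 L/s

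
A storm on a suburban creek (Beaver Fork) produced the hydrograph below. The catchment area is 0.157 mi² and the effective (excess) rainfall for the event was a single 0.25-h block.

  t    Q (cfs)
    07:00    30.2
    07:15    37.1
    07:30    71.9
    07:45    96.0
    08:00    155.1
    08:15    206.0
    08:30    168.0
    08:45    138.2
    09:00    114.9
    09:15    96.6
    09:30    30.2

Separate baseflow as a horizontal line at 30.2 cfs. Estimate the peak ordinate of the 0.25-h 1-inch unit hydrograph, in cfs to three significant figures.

Direct runoff: 0.0, 6.9, 41.7, 65.8, 124.9, 175.8, 137.8, 108.0, 84.7, 66.4, 0.0 cfs; ΣQ_DR = 812.0 cfs, peak = 175.8 cfs.
Runoff depth d = ΣQ_DR·Δt / A = 812.0 × 900 / (0.157 mi²) = 2.004 in.
The 1-inch UH is the DRH scaled by (1 in)/d, so U_p = 175.8 × 1/2.004 = 87.7 cfs.

U_p ≈ 87.7 cfs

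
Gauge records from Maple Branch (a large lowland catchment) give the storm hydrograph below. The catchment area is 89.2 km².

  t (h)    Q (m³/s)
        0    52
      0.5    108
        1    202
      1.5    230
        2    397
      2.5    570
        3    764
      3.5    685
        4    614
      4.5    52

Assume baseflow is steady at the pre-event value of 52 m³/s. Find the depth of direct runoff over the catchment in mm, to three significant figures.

Direct runoff: 0.0, 56.0, 150.0, 178.0, 345.0, 518.0, 712.0, 633.0, 562.0, 0.0 m³/s; ΣQ_DR = 3154 m³/s.
V = ΣQ_DR · Δt = 3154 × 1800 s = 5.677 × 10^6 m³.
Over A = 89.2 km², depth = V / A = 63.6 mm.

d ≈ 63.6 mm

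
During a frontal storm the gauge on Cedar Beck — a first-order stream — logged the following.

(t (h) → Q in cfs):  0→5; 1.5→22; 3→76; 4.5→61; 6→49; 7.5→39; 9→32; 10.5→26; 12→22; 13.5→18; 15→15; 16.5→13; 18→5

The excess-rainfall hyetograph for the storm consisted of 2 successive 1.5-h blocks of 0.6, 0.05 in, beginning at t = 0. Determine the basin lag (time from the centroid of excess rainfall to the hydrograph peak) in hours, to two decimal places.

t_L ≈ 2.13 h

Centroid of excess rainfall: t_c = Σ P_i·t̄_i / ΣP_i = 0.8654 h (block centres at 0.75, 2.25 h).
Hydrograph peak occurs at t = 3 h, so basin lag t_L = 3 − 0.8654 = 2.13 h.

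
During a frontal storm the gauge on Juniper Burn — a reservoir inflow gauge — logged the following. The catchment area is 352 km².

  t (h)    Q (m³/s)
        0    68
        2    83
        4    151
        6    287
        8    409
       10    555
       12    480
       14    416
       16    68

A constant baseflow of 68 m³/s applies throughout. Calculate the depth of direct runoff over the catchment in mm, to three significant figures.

Direct runoff: 0.0, 15.0, 83.0, 219.0, 341.0, 487.0, 412.0, 348.0, 0.0 m³/s; ΣQ_DR = 1905 m³/s.
V = ΣQ_DR · Δt = 1905 × 7200 s = 1.372 × 10^7 m³.
Over A = 352 km², depth = V / A = 39.0 mm.

d ≈ 39.0 mm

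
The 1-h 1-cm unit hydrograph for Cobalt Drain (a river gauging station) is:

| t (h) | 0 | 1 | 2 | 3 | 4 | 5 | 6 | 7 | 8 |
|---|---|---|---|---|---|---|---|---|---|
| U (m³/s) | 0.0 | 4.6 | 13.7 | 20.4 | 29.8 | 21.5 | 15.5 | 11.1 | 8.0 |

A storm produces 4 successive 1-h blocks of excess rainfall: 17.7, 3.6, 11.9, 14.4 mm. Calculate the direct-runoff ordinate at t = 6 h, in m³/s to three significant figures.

By discrete convolution, Q_j = Σ (P_i / 10 mm) · U_{j−i}.
At t = 6 h (j=6): Q = (17.7/10)·15.5 + (3.6/10)·21.5 + (11.9/10)·29.8 + (14.4/10)·20.4 = 100 m³/s.

Q ≈ 100 m³/s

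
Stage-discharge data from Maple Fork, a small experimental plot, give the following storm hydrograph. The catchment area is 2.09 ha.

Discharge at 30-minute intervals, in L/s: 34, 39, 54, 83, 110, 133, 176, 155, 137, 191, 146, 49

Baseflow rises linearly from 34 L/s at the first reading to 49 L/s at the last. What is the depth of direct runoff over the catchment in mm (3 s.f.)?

Direct runoff: 0.00, 3.64, 17.27, 44.91, 70.55, 92.18, 133.82, 111.45, 92.09, 144.73, 98.36, 0.00 L/s; ΣQ_DR = 809.0 L/s.
V = ΣQ_DR · Δt = 809.0 × 1800 s = 1.456 × 10^6 L.
Over A = 2.09 ha, depth = V / A = 69.7 mm.

d ≈ 69.7 mm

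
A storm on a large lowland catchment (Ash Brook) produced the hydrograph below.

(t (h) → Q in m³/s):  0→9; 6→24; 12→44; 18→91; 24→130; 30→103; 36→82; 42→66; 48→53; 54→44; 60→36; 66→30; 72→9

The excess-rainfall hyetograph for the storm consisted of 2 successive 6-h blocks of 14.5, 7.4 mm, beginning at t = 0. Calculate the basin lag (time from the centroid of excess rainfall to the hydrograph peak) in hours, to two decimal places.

Centroid of excess rainfall: t_c = Σ P_i·t̄_i / ΣP_i = 5.0274 h (block centres at 3, 9 h).
Hydrograph peak occurs at t = 24 h, so basin lag t_L = 24 − 5.0274 = 18.97 h.

t_L ≈ 18.97 h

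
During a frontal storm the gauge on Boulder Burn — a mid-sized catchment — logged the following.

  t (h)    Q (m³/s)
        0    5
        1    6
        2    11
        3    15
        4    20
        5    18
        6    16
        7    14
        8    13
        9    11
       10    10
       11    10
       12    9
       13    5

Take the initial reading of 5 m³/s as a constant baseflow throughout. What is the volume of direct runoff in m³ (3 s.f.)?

V ≈ 3.35 × 10^5 m³

Direct-runoff ordinates (Q − Q_b): 0.0, 1.0, 6.0, 10.0, 15.0, 13.0, 11.0, 9.0, 8.0, 6.0, 5.0, 5.0, 4.0, 0.0 m³/s.
ΣQ_DR = 93.00 m³/s.
With Δt = 1 h = 3600 s, V = ΣQ_DR · Δt = 93.00 × 3600 = 3.35 × 10^5 m³.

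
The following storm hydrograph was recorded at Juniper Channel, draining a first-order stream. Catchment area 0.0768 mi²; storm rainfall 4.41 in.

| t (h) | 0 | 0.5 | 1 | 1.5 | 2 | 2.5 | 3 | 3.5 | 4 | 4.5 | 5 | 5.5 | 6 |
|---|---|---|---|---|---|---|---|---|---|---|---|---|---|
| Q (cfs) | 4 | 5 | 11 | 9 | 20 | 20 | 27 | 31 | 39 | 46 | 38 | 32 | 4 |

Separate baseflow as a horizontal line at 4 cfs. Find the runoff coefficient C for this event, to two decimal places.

ΣQ_DR = 234.0 cfs; V = ΣQ_DR·Δt = 4.212 × 10^5 ft³.
Runoff depth d = V / A = 2.361 in.
C = d / P = 2.361 / 4.41 = 0.54.

C ≈ 0.54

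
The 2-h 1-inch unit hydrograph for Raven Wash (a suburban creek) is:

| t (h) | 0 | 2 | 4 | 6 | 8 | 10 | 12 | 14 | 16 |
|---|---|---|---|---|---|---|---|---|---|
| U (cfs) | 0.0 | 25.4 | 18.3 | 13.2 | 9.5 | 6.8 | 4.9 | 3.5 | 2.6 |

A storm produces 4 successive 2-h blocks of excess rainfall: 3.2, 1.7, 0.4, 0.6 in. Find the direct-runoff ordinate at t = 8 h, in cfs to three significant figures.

By discrete convolution, Q_j = Σ (P_i / 1 in) · U_{j−i}.
At t = 8 h (j=4): Q = (3.2/1)·9.5 + (1.7/1)·13.2 + (0.4/1)·18.3 + (0.6/1)·25.4 = 75.4 cfs.

Q ≈ 75.4 cfs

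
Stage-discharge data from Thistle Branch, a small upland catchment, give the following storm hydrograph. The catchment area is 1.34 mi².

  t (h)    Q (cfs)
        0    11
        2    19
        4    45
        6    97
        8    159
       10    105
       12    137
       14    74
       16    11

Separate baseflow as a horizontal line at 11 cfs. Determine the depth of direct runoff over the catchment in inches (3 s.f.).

d ≈ 1.29 in

Direct runoff: 0.0, 8.0, 34.0, 86.0, 148.0, 94.0, 126.0, 63.0, 0.0 cfs; ΣQ_DR = 559.0 cfs.
V = ΣQ_DR · Δt = 559.0 × 7200 s = 4.025 × 10^6 ft³.
Over A = 1.34 mi², depth = V / A = 1.29 in.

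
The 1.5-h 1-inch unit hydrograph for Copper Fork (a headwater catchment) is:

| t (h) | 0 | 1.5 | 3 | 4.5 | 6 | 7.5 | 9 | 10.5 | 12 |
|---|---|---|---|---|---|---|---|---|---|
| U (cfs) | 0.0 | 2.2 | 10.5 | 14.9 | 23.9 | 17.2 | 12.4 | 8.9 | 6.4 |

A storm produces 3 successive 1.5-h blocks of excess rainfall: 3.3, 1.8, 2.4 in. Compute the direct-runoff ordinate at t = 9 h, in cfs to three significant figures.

Q ≈ 129 cfs

By discrete convolution, Q_j = Σ (P_i / 1 in) · U_{j−i}.
At t = 9 h (j=6): Q = (3.3/1)·12.4 + (1.8/1)·17.2 + (2.4/1)·23.9 = 129 cfs.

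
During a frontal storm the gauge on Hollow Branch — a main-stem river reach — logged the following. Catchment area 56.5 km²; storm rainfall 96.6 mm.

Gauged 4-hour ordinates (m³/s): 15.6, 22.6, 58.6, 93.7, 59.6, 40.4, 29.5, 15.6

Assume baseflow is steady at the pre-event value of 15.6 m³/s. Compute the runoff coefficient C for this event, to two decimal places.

C ≈ 0.56

ΣQ_DR = 210.8 m³/s; V = ΣQ_DR·Δt = 3.036 × 10^6 m³.
Runoff depth d = V / A = 53.73 mm.
C = d / P = 53.73 / 96.6 = 0.56.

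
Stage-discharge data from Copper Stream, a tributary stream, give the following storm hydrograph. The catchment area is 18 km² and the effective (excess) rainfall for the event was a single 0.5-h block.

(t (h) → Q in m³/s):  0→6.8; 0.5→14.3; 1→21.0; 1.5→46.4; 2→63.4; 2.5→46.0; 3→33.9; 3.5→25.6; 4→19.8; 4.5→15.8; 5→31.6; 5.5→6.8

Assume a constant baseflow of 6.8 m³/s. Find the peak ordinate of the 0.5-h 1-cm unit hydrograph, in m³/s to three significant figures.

Direct runoff: 0.0, 7.5, 14.2, 39.6, 56.6, 39.2, 27.1, 18.8, 13.0, 9.0, 24.8, 0.0 m³/s; ΣQ_DR = 249.8 m³/s, peak = 56.6 m³/s.
Runoff depth d = ΣQ_DR·Δt / A = 249.8 × 1800 / (18 km²) = 24.98 mm.
The 1-cm UH is the DRH scaled by (10 mm)/d, so U_p = 56.6 × 10/24.98 = 22.7 m³/s.

U_p ≈ 22.7 m³/s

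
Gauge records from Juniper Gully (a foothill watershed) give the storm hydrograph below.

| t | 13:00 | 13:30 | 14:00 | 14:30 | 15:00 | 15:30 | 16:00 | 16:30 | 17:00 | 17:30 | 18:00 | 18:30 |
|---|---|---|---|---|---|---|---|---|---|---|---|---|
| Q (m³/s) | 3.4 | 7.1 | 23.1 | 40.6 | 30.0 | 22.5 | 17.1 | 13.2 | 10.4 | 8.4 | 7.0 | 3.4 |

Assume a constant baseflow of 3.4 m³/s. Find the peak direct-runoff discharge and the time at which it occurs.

Q_p = 37.2 m³/s at t = 14:30

Subtracting baseflow gives direct-runoff ordinates: 0.0, 3.7, 19.7, 37.2, 26.6, 19.1, 13.7, 9.8, 7.0, 5.0, 3.6, 0.0 m³/s.
The maximum is 37.2 m³/s, occurring at the reading for t = 14:30.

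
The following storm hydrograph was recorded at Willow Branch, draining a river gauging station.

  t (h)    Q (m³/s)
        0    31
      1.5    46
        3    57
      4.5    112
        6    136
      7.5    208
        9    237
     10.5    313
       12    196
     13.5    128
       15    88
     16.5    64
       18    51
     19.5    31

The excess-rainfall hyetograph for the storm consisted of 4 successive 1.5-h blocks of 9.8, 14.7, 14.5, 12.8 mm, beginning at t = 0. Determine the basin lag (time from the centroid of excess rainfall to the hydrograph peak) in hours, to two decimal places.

t_L ≈ 7.37 h

Centroid of excess rainfall: t_c = Σ P_i·t̄_i / ΣP_i = 3.1274 h (block centres at 0.75, 2.25, 3.75, 5.25 h).
Hydrograph peak occurs at t = 10.5 h, so basin lag t_L = 10.5 − 3.1274 = 7.37 h.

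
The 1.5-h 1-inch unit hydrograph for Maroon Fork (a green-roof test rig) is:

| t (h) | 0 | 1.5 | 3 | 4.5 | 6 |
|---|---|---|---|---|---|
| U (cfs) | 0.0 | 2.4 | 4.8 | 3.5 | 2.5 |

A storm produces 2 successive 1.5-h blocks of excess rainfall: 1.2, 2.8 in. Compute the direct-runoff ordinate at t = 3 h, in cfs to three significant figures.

By discrete convolution, Q_j = Σ (P_i / 1 in) · U_{j−i}.
At t = 3 h (j=2): Q = (1.2/1)·4.8 + (2.8/1)·2.4 = 12.5 cfs.

Q ≈ 12.5 cfs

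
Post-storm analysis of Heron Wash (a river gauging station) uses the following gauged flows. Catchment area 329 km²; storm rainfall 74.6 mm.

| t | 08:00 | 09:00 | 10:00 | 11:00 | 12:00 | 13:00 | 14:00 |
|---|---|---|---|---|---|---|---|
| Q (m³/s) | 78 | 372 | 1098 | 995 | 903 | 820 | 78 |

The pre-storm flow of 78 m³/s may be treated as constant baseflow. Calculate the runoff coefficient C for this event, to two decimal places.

ΣQ_DR = 3798 m³/s; V = ΣQ_DR·Δt = 1.367 × 10^7 m³.
Runoff depth d = V / A = 41.56 mm.
C = d / P = 41.56 / 74.6 = 0.56.

C ≈ 0.56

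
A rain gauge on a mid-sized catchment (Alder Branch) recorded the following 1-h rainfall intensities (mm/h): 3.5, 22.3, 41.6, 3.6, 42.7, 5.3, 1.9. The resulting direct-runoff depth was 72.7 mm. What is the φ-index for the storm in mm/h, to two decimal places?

φ ≈ 11.30 mm/h

Only the 3 blocks with intensity above φ contribute runoff: 22.3, 41.6, 42.7 mm/h.
Σ(I−φ)·Δt = d  ⇒  (22.3+41.6+42.7 − 3φ)·1 = 72.7
φ = (106.6 − 72.7/1) / 3 = 11.30 mm/h.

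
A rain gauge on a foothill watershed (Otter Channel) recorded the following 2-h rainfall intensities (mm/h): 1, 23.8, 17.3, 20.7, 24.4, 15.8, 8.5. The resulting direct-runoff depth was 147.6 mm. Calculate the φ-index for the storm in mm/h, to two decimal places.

φ ≈ 6.12 mm/h

Only the 6 blocks with intensity above φ contribute runoff: 23.8, 17.3, 20.7, 24.4, 15.8, 8.5 mm/h.
Σ(I−φ)·Δt = d  ⇒  (23.8+17.3+20.7+24.4+15.8+8.5 − 6φ)·2 = 147.6
φ = (110.5 − 147.6/2) / 6 = 6.12 mm/h.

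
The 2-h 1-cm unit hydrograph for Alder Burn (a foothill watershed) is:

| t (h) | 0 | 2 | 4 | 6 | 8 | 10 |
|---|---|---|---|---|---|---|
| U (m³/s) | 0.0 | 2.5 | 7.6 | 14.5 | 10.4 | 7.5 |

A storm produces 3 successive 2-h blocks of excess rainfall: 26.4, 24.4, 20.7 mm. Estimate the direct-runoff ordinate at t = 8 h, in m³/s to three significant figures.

Q ≈ 78.6 m³/s

By discrete convolution, Q_j = Σ (P_i / 10 mm) · U_{j−i}.
At t = 8 h (j=4): Q = (26.4/10)·10.4 + (24.4/10)·14.5 + (20.7/10)·7.6 = 78.6 m³/s.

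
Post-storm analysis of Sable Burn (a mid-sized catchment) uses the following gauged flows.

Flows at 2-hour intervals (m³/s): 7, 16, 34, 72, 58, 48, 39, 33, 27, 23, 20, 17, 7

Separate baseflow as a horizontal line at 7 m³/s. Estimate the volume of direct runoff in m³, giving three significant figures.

V ≈ 2.23 × 10^6 m³

Direct-runoff ordinates (Q − Q_b): 0.0, 9.0, 27.0, 65.0, 51.0, 41.0, 32.0, 26.0, 20.0, 16.0, 13.0, 10.0, 0.0 m³/s.
ΣQ_DR = 310.0 m³/s.
With Δt = 2 h = 7200 s, V = ΣQ_DR · Δt = 310.0 × 7200 = 2.23 × 10^6 m³.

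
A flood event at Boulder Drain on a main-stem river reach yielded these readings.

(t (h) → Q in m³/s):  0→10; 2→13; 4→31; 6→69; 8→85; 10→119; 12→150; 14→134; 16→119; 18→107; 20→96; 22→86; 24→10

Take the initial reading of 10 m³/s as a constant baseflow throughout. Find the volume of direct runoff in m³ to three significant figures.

V ≈ 6.47 × 10^6 m³

Direct-runoff ordinates (Q − Q_b): 0.0, 3.0, 21.0, 59.0, 75.0, 109.0, 140.0, 124.0, 109.0, 97.0, 86.0, 76.0, 0.0 m³/s.
ΣQ_DR = 899.0 m³/s.
With Δt = 2 h = 7200 s, V = ΣQ_DR · Δt = 899.0 × 7200 = 6.47 × 10^6 m³.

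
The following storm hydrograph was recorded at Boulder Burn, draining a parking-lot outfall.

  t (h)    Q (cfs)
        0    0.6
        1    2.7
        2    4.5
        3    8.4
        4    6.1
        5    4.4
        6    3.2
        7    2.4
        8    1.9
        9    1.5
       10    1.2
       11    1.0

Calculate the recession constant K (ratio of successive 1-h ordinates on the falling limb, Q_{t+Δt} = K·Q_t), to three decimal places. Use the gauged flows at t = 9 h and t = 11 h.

K ≈ 0.816

Using the recession-limb readings at t = 9 h and t = 11 h: Q falls from 1.5 to 1.0 cfs over 2 intervals.
K = (Q₂/Q₁)^(1/2) = (1.0/1.5)^(1/2) = 0.816.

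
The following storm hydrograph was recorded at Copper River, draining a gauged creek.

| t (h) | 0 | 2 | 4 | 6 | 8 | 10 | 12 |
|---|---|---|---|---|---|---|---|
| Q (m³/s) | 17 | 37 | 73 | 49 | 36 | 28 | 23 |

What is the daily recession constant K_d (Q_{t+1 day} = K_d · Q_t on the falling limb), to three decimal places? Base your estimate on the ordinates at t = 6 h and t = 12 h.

Between t = 6 h and t = 12 h the flow falls from 49 to 23 m³/s over 3×2 h = 6 h.
Per-interval ratio K = (23/49)^(1/3) = 0.7772; K_d = K^(24/2) = 0.049.

K_d ≈ 0.049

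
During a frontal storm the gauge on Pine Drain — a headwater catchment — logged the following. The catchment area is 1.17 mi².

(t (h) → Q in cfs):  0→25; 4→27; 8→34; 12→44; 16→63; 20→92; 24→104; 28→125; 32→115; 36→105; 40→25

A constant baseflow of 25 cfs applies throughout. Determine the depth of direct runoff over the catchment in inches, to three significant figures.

d ≈ 2.56 in

Direct runoff: 0.0, 2.0, 9.0, 19.0, 38.0, 67.0, 79.0, 100.0, 90.0, 80.0, 0.0 cfs; ΣQ_DR = 484.0 cfs.
V = ΣQ_DR · Δt = 484.0 × 14400 s = 6.970 × 10^6 ft³.
Over A = 1.17 mi², depth = V / A = 2.56 in.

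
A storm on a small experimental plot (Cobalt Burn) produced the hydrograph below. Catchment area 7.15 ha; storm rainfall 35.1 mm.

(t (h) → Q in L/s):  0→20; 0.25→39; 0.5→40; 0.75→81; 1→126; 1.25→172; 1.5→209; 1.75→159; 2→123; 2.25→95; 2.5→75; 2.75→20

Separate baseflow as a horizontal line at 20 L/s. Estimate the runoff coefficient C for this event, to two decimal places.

C ≈ 0.33

ΣQ_DR = 919.0 L/s; V = ΣQ_DR·Δt = 8.271 × 10^5 L.
Runoff depth d = V / A = 11.57 mm.
C = d / P = 11.57 / 35.1 = 0.33.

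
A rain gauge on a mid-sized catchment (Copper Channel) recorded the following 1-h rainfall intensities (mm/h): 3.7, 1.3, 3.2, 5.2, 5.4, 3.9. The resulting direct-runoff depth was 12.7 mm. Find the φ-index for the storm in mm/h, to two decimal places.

φ ≈ 1.74 mm/h

Only the 5 blocks with intensity above φ contribute runoff: 3.7, 3.2, 5.2, 5.4, 3.9 mm/h.
Σ(I−φ)·Δt = d  ⇒  (3.7+3.2+5.2+5.4+3.9 − 5φ)·1 = 12.7
φ = (21.40 − 12.7/1) / 5 = 1.74 mm/h.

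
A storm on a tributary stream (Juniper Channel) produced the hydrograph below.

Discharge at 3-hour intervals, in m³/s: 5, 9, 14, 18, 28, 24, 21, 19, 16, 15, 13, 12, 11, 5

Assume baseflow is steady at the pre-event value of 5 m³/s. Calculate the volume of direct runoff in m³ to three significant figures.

V ≈ 1.51 × 10^6 m³

Direct-runoff ordinates (Q − Q_b): 0.0, 4.0, 9.0, 13.0, 23.0, 19.0, 16.0, 14.0, 11.0, 10.0, 8.0, 7.0, 6.0, 0.0 m³/s.
ΣQ_DR = 140.0 m³/s.
With Δt = 3 h = 10800 s, V = ΣQ_DR · Δt = 140.0 × 10800 = 1.51 × 10^6 m³.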